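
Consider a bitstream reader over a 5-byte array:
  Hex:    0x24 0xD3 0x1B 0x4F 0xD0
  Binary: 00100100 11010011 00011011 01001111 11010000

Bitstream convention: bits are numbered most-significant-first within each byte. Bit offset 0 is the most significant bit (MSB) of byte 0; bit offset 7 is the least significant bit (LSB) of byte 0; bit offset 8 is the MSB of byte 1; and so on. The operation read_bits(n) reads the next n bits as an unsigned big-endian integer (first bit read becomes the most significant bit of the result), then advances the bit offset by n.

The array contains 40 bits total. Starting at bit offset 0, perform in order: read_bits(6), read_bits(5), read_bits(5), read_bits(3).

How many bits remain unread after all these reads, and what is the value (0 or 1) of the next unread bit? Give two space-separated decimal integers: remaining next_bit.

Read 1: bits[0:6] width=6 -> value=9 (bin 001001); offset now 6 = byte 0 bit 6; 34 bits remain
Read 2: bits[6:11] width=5 -> value=6 (bin 00110); offset now 11 = byte 1 bit 3; 29 bits remain
Read 3: bits[11:16] width=5 -> value=19 (bin 10011); offset now 16 = byte 2 bit 0; 24 bits remain
Read 4: bits[16:19] width=3 -> value=0 (bin 000); offset now 19 = byte 2 bit 3; 21 bits remain

Answer: 21 1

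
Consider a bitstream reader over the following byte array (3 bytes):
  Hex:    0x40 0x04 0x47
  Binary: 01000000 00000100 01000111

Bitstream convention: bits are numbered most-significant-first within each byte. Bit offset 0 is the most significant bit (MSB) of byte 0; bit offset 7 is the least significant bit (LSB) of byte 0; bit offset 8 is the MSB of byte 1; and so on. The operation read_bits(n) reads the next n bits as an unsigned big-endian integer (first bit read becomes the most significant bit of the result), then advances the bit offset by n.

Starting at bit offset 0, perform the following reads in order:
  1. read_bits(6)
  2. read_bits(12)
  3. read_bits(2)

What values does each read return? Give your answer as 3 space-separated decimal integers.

Read 1: bits[0:6] width=6 -> value=16 (bin 010000); offset now 6 = byte 0 bit 6; 18 bits remain
Read 2: bits[6:18] width=12 -> value=17 (bin 000000010001); offset now 18 = byte 2 bit 2; 6 bits remain
Read 3: bits[18:20] width=2 -> value=0 (bin 00); offset now 20 = byte 2 bit 4; 4 bits remain

Answer: 16 17 0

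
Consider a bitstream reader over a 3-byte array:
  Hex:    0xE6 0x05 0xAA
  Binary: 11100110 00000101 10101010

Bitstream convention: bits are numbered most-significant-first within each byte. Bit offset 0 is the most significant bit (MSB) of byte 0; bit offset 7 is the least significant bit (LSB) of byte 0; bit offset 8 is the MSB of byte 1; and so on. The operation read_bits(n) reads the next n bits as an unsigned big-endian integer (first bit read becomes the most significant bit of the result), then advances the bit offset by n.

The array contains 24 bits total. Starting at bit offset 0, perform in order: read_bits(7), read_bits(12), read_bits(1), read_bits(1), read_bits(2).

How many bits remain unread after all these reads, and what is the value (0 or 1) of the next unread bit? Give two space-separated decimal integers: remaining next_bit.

Read 1: bits[0:7] width=7 -> value=115 (bin 1110011); offset now 7 = byte 0 bit 7; 17 bits remain
Read 2: bits[7:19] width=12 -> value=45 (bin 000000101101); offset now 19 = byte 2 bit 3; 5 bits remain
Read 3: bits[19:20] width=1 -> value=0 (bin 0); offset now 20 = byte 2 bit 4; 4 bits remain
Read 4: bits[20:21] width=1 -> value=1 (bin 1); offset now 21 = byte 2 bit 5; 3 bits remain
Read 5: bits[21:23] width=2 -> value=1 (bin 01); offset now 23 = byte 2 bit 7; 1 bits remain

Answer: 1 0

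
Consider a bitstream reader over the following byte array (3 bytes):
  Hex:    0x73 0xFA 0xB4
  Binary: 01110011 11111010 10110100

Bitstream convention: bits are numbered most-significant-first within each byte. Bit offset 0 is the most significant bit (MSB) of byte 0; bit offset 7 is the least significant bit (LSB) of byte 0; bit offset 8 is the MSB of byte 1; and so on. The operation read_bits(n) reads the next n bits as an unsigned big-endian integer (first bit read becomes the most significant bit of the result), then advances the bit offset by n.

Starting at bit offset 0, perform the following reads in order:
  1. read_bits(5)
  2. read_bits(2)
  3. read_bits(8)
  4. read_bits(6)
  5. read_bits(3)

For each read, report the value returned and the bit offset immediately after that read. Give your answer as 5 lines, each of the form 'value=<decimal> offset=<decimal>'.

Answer: value=14 offset=5
value=1 offset=7
value=253 offset=15
value=22 offset=21
value=4 offset=24

Derivation:
Read 1: bits[0:5] width=5 -> value=14 (bin 01110); offset now 5 = byte 0 bit 5; 19 bits remain
Read 2: bits[5:7] width=2 -> value=1 (bin 01); offset now 7 = byte 0 bit 7; 17 bits remain
Read 3: bits[7:15] width=8 -> value=253 (bin 11111101); offset now 15 = byte 1 bit 7; 9 bits remain
Read 4: bits[15:21] width=6 -> value=22 (bin 010110); offset now 21 = byte 2 bit 5; 3 bits remain
Read 5: bits[21:24] width=3 -> value=4 (bin 100); offset now 24 = byte 3 bit 0; 0 bits remain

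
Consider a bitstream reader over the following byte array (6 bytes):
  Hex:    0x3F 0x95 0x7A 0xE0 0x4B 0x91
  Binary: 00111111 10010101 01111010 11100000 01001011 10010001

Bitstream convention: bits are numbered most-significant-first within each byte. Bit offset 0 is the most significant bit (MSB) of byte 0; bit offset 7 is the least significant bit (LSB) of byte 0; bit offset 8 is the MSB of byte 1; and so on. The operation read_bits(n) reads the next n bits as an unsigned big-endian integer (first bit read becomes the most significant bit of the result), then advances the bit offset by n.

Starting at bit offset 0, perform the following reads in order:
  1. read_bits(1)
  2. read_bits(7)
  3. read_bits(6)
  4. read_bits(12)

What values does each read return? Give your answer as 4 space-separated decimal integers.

Read 1: bits[0:1] width=1 -> value=0 (bin 0); offset now 1 = byte 0 bit 1; 47 bits remain
Read 2: bits[1:8] width=7 -> value=63 (bin 0111111); offset now 8 = byte 1 bit 0; 40 bits remain
Read 3: bits[8:14] width=6 -> value=37 (bin 100101); offset now 14 = byte 1 bit 6; 34 bits remain
Read 4: bits[14:26] width=12 -> value=1515 (bin 010111101011); offset now 26 = byte 3 bit 2; 22 bits remain

Answer: 0 63 37 1515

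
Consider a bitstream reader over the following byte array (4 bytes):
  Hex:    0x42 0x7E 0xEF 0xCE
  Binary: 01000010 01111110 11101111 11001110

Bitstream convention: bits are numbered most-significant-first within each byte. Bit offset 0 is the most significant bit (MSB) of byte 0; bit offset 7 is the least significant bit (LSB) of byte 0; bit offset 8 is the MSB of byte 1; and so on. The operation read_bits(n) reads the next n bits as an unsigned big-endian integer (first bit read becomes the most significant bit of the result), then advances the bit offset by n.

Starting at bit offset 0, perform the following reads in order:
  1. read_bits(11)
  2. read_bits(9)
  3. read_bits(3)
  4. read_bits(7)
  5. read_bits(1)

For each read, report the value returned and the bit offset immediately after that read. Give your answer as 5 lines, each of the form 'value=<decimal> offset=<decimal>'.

Read 1: bits[0:11] width=11 -> value=531 (bin 01000010011); offset now 11 = byte 1 bit 3; 21 bits remain
Read 2: bits[11:20] width=9 -> value=494 (bin 111101110); offset now 20 = byte 2 bit 4; 12 bits remain
Read 3: bits[20:23] width=3 -> value=7 (bin 111); offset now 23 = byte 2 bit 7; 9 bits remain
Read 4: bits[23:30] width=7 -> value=115 (bin 1110011); offset now 30 = byte 3 bit 6; 2 bits remain
Read 5: bits[30:31] width=1 -> value=1 (bin 1); offset now 31 = byte 3 bit 7; 1 bits remain

Answer: value=531 offset=11
value=494 offset=20
value=7 offset=23
value=115 offset=30
value=1 offset=31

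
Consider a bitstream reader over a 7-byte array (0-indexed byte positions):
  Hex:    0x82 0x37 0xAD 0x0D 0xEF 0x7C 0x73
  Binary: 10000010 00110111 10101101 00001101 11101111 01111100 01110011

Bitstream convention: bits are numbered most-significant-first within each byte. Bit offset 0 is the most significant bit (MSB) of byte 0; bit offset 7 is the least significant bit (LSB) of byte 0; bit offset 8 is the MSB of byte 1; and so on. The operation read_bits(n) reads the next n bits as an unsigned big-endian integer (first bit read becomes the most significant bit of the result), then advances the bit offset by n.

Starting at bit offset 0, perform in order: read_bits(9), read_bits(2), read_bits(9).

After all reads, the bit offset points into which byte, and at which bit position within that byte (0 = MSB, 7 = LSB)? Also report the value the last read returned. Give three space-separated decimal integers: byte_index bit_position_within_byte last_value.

Read 1: bits[0:9] width=9 -> value=260 (bin 100000100); offset now 9 = byte 1 bit 1; 47 bits remain
Read 2: bits[9:11] width=2 -> value=1 (bin 01); offset now 11 = byte 1 bit 3; 45 bits remain
Read 3: bits[11:20] width=9 -> value=378 (bin 101111010); offset now 20 = byte 2 bit 4; 36 bits remain

Answer: 2 4 378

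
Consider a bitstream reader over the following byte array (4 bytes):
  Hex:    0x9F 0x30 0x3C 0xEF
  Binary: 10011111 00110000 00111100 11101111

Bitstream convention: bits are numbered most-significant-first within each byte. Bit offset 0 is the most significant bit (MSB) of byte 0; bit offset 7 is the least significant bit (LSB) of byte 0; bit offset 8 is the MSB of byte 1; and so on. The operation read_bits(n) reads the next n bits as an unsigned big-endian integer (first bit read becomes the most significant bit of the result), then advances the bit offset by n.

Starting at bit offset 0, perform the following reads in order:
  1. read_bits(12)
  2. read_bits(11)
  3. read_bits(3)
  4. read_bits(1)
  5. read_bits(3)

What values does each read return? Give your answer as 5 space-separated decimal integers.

Read 1: bits[0:12] width=12 -> value=2547 (bin 100111110011); offset now 12 = byte 1 bit 4; 20 bits remain
Read 2: bits[12:23] width=11 -> value=30 (bin 00000011110); offset now 23 = byte 2 bit 7; 9 bits remain
Read 3: bits[23:26] width=3 -> value=3 (bin 011); offset now 26 = byte 3 bit 2; 6 bits remain
Read 4: bits[26:27] width=1 -> value=1 (bin 1); offset now 27 = byte 3 bit 3; 5 bits remain
Read 5: bits[27:30] width=3 -> value=3 (bin 011); offset now 30 = byte 3 bit 6; 2 bits remain

Answer: 2547 30 3 1 3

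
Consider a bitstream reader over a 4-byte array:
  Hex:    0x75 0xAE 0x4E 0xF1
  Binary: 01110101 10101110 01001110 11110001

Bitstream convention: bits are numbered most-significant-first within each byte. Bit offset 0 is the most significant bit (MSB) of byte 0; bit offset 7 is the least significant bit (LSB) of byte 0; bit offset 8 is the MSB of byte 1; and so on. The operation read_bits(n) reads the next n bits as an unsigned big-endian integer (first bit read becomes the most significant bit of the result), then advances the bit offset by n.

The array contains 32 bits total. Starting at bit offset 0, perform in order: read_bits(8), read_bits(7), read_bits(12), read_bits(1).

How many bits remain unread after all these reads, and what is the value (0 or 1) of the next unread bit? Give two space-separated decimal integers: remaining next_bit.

Answer: 4 0

Derivation:
Read 1: bits[0:8] width=8 -> value=117 (bin 01110101); offset now 8 = byte 1 bit 0; 24 bits remain
Read 2: bits[8:15] width=7 -> value=87 (bin 1010111); offset now 15 = byte 1 bit 7; 17 bits remain
Read 3: bits[15:27] width=12 -> value=631 (bin 001001110111); offset now 27 = byte 3 bit 3; 5 bits remain
Read 4: bits[27:28] width=1 -> value=1 (bin 1); offset now 28 = byte 3 bit 4; 4 bits remain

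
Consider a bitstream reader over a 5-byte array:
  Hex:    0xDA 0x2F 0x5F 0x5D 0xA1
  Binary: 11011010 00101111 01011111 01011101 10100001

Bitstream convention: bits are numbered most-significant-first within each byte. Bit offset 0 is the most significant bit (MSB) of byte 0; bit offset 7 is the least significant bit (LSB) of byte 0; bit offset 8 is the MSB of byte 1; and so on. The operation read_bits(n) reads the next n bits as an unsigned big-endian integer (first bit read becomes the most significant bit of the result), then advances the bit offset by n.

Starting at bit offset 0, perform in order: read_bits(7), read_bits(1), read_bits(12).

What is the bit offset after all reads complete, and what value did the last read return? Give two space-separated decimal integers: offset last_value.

Read 1: bits[0:7] width=7 -> value=109 (bin 1101101); offset now 7 = byte 0 bit 7; 33 bits remain
Read 2: bits[7:8] width=1 -> value=0 (bin 0); offset now 8 = byte 1 bit 0; 32 bits remain
Read 3: bits[8:20] width=12 -> value=757 (bin 001011110101); offset now 20 = byte 2 bit 4; 20 bits remain

Answer: 20 757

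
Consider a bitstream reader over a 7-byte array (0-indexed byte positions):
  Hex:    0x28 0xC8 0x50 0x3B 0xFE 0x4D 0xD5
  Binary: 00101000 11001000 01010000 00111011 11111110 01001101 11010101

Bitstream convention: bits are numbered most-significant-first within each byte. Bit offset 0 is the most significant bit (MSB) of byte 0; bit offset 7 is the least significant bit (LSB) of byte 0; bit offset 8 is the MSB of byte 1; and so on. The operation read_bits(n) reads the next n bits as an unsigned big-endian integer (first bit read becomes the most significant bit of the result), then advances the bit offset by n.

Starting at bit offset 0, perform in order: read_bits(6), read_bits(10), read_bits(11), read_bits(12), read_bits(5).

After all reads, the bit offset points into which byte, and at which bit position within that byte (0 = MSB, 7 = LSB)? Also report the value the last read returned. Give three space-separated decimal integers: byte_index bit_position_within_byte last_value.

Read 1: bits[0:6] width=6 -> value=10 (bin 001010); offset now 6 = byte 0 bit 6; 50 bits remain
Read 2: bits[6:16] width=10 -> value=200 (bin 0011001000); offset now 16 = byte 2 bit 0; 40 bits remain
Read 3: bits[16:27] width=11 -> value=641 (bin 01010000001); offset now 27 = byte 3 bit 3; 29 bits remain
Read 4: bits[27:39] width=12 -> value=3583 (bin 110111111111); offset now 39 = byte 4 bit 7; 17 bits remain
Read 5: bits[39:44] width=5 -> value=4 (bin 00100); offset now 44 = byte 5 bit 4; 12 bits remain

Answer: 5 4 4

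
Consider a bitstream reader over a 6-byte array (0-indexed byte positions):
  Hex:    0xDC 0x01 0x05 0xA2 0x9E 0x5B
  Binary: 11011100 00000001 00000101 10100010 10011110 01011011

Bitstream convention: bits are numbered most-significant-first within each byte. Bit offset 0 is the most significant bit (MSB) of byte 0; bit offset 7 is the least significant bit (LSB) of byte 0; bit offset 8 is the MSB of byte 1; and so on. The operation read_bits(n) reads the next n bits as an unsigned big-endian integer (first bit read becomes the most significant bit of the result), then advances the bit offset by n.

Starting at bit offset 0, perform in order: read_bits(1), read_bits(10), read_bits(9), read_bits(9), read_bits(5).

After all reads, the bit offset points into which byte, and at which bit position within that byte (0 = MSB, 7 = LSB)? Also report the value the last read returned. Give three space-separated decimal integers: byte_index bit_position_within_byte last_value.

Answer: 4 2 10

Derivation:
Read 1: bits[0:1] width=1 -> value=1 (bin 1); offset now 1 = byte 0 bit 1; 47 bits remain
Read 2: bits[1:11] width=10 -> value=736 (bin 1011100000); offset now 11 = byte 1 bit 3; 37 bits remain
Read 3: bits[11:20] width=9 -> value=16 (bin 000010000); offset now 20 = byte 2 bit 4; 28 bits remain
Read 4: bits[20:29] width=9 -> value=180 (bin 010110100); offset now 29 = byte 3 bit 5; 19 bits remain
Read 5: bits[29:34] width=5 -> value=10 (bin 01010); offset now 34 = byte 4 bit 2; 14 bits remain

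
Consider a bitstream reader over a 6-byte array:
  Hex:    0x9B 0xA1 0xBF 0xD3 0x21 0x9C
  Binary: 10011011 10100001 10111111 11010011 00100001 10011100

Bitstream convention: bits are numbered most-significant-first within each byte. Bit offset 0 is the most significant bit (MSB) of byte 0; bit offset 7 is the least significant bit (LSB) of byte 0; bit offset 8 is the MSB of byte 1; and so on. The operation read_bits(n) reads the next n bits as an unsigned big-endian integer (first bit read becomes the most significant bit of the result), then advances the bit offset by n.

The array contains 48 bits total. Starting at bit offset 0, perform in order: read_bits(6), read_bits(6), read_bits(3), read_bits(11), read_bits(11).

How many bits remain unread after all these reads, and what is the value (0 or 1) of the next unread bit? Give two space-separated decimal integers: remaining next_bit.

Answer: 11 0

Derivation:
Read 1: bits[0:6] width=6 -> value=38 (bin 100110); offset now 6 = byte 0 bit 6; 42 bits remain
Read 2: bits[6:12] width=6 -> value=58 (bin 111010); offset now 12 = byte 1 bit 4; 36 bits remain
Read 3: bits[12:15] width=3 -> value=0 (bin 000); offset now 15 = byte 1 bit 7; 33 bits remain
Read 4: bits[15:26] width=11 -> value=1791 (bin 11011111111); offset now 26 = byte 3 bit 2; 22 bits remain
Read 5: bits[26:37] width=11 -> value=612 (bin 01001100100); offset now 37 = byte 4 bit 5; 11 bits remain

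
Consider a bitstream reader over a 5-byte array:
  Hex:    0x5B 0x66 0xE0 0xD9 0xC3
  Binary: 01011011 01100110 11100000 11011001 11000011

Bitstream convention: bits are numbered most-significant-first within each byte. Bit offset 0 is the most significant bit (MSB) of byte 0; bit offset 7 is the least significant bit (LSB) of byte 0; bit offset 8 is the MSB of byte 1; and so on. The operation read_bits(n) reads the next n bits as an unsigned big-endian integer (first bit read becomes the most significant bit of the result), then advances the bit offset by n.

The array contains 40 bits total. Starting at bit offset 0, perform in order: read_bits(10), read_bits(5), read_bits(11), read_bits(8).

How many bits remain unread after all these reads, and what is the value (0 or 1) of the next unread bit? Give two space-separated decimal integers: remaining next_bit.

Read 1: bits[0:10] width=10 -> value=365 (bin 0101101101); offset now 10 = byte 1 bit 2; 30 bits remain
Read 2: bits[10:15] width=5 -> value=19 (bin 10011); offset now 15 = byte 1 bit 7; 25 bits remain
Read 3: bits[15:26] width=11 -> value=899 (bin 01110000011); offset now 26 = byte 3 bit 2; 14 bits remain
Read 4: bits[26:34] width=8 -> value=103 (bin 01100111); offset now 34 = byte 4 bit 2; 6 bits remain

Answer: 6 0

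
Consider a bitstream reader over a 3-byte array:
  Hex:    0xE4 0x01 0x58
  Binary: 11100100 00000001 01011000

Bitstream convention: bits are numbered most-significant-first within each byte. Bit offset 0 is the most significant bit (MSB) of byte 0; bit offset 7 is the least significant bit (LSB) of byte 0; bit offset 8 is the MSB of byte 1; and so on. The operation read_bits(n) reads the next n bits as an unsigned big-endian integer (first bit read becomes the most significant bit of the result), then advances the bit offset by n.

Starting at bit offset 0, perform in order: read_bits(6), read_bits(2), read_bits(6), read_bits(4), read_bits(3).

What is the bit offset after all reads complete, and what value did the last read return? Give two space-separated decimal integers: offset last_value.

Read 1: bits[0:6] width=6 -> value=57 (bin 111001); offset now 6 = byte 0 bit 6; 18 bits remain
Read 2: bits[6:8] width=2 -> value=0 (bin 00); offset now 8 = byte 1 bit 0; 16 bits remain
Read 3: bits[8:14] width=6 -> value=0 (bin 000000); offset now 14 = byte 1 bit 6; 10 bits remain
Read 4: bits[14:18] width=4 -> value=5 (bin 0101); offset now 18 = byte 2 bit 2; 6 bits remain
Read 5: bits[18:21] width=3 -> value=3 (bin 011); offset now 21 = byte 2 bit 5; 3 bits remain

Answer: 21 3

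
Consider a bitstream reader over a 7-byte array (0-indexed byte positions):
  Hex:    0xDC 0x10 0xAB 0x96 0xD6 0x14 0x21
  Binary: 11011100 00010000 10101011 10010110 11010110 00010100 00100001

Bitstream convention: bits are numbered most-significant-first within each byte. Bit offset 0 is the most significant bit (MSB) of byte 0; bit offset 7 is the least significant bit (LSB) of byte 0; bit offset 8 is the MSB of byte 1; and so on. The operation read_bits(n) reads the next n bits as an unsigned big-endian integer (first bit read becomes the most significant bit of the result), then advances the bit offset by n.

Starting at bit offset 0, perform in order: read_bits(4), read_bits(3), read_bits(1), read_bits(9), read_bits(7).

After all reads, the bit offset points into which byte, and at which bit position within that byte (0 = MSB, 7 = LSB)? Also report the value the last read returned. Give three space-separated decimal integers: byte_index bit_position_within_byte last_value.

Read 1: bits[0:4] width=4 -> value=13 (bin 1101); offset now 4 = byte 0 bit 4; 52 bits remain
Read 2: bits[4:7] width=3 -> value=6 (bin 110); offset now 7 = byte 0 bit 7; 49 bits remain
Read 3: bits[7:8] width=1 -> value=0 (bin 0); offset now 8 = byte 1 bit 0; 48 bits remain
Read 4: bits[8:17] width=9 -> value=33 (bin 000100001); offset now 17 = byte 2 bit 1; 39 bits remain
Read 5: bits[17:24] width=7 -> value=43 (bin 0101011); offset now 24 = byte 3 bit 0; 32 bits remain

Answer: 3 0 43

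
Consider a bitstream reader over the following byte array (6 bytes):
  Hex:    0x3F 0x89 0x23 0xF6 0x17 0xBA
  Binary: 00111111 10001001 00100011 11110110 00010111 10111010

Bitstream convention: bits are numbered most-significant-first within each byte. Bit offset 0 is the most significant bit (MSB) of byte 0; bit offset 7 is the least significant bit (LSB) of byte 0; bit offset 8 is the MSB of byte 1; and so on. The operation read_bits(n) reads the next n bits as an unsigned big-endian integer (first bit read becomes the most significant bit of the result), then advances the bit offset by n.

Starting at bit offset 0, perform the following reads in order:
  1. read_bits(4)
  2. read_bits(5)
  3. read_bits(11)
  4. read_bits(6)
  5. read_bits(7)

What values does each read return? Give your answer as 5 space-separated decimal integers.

Answer: 3 31 146 15 108

Derivation:
Read 1: bits[0:4] width=4 -> value=3 (bin 0011); offset now 4 = byte 0 bit 4; 44 bits remain
Read 2: bits[4:9] width=5 -> value=31 (bin 11111); offset now 9 = byte 1 bit 1; 39 bits remain
Read 3: bits[9:20] width=11 -> value=146 (bin 00010010010); offset now 20 = byte 2 bit 4; 28 bits remain
Read 4: bits[20:26] width=6 -> value=15 (bin 001111); offset now 26 = byte 3 bit 2; 22 bits remain
Read 5: bits[26:33] width=7 -> value=108 (bin 1101100); offset now 33 = byte 4 bit 1; 15 bits remain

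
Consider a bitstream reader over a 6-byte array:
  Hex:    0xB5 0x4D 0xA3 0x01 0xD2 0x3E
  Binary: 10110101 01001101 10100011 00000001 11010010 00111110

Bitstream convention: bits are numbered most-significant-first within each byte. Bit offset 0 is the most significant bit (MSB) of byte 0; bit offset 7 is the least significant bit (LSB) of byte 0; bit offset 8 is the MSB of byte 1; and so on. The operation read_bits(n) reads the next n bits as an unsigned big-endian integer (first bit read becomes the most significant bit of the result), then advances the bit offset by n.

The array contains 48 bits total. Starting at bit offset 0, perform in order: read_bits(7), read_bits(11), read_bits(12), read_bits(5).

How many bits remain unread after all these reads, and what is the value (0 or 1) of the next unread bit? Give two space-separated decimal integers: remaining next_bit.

Read 1: bits[0:7] width=7 -> value=90 (bin 1011010); offset now 7 = byte 0 bit 7; 41 bits remain
Read 2: bits[7:18] width=11 -> value=1334 (bin 10100110110); offset now 18 = byte 2 bit 2; 30 bits remain
Read 3: bits[18:30] width=12 -> value=2240 (bin 100011000000); offset now 30 = byte 3 bit 6; 18 bits remain
Read 4: bits[30:35] width=5 -> value=14 (bin 01110); offset now 35 = byte 4 bit 3; 13 bits remain

Answer: 13 1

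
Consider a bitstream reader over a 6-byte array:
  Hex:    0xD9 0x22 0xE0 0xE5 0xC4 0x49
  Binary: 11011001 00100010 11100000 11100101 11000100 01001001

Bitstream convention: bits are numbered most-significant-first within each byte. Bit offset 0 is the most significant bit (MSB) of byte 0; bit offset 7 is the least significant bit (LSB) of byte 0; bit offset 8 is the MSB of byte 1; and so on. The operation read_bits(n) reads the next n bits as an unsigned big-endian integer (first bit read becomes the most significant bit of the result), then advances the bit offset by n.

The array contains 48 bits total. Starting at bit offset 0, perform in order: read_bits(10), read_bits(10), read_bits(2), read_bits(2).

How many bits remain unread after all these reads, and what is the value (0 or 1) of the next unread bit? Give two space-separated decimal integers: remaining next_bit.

Answer: 24 1

Derivation:
Read 1: bits[0:10] width=10 -> value=868 (bin 1101100100); offset now 10 = byte 1 bit 2; 38 bits remain
Read 2: bits[10:20] width=10 -> value=558 (bin 1000101110); offset now 20 = byte 2 bit 4; 28 bits remain
Read 3: bits[20:22] width=2 -> value=0 (bin 00); offset now 22 = byte 2 bit 6; 26 bits remain
Read 4: bits[22:24] width=2 -> value=0 (bin 00); offset now 24 = byte 3 bit 0; 24 bits remain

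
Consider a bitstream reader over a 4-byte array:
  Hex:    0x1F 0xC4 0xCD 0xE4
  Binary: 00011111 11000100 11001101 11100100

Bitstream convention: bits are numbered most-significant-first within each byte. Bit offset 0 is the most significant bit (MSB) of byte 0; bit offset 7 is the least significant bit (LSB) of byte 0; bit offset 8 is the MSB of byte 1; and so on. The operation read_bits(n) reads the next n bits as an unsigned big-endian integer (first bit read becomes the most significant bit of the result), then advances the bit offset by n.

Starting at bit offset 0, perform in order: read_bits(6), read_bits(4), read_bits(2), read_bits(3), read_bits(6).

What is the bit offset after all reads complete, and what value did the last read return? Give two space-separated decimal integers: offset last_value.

Read 1: bits[0:6] width=6 -> value=7 (bin 000111); offset now 6 = byte 0 bit 6; 26 bits remain
Read 2: bits[6:10] width=4 -> value=15 (bin 1111); offset now 10 = byte 1 bit 2; 22 bits remain
Read 3: bits[10:12] width=2 -> value=0 (bin 00); offset now 12 = byte 1 bit 4; 20 bits remain
Read 4: bits[12:15] width=3 -> value=2 (bin 010); offset now 15 = byte 1 bit 7; 17 bits remain
Read 5: bits[15:21] width=6 -> value=25 (bin 011001); offset now 21 = byte 2 bit 5; 11 bits remain

Answer: 21 25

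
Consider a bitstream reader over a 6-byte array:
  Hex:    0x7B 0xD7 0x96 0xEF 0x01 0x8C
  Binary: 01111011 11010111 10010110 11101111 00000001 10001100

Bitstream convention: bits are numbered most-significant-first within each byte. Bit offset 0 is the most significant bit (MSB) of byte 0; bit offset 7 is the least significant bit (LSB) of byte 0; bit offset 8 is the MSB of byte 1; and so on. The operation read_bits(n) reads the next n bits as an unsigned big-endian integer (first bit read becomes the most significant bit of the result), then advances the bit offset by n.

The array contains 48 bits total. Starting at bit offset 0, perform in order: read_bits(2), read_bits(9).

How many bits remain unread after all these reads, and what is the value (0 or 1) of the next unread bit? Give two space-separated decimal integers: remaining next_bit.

Read 1: bits[0:2] width=2 -> value=1 (bin 01); offset now 2 = byte 0 bit 2; 46 bits remain
Read 2: bits[2:11] width=9 -> value=478 (bin 111011110); offset now 11 = byte 1 bit 3; 37 bits remain

Answer: 37 1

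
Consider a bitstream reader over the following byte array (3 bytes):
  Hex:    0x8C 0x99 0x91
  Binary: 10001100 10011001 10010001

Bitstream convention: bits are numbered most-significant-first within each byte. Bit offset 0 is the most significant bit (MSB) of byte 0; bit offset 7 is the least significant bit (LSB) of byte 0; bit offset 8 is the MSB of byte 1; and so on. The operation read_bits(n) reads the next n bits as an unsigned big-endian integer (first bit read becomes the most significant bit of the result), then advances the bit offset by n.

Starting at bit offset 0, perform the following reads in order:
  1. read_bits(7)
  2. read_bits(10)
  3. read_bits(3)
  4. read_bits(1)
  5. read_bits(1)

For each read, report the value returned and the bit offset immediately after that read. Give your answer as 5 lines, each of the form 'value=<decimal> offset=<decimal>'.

Answer: value=70 offset=7
value=307 offset=17
value=1 offset=20
value=0 offset=21
value=0 offset=22

Derivation:
Read 1: bits[0:7] width=7 -> value=70 (bin 1000110); offset now 7 = byte 0 bit 7; 17 bits remain
Read 2: bits[7:17] width=10 -> value=307 (bin 0100110011); offset now 17 = byte 2 bit 1; 7 bits remain
Read 3: bits[17:20] width=3 -> value=1 (bin 001); offset now 20 = byte 2 bit 4; 4 bits remain
Read 4: bits[20:21] width=1 -> value=0 (bin 0); offset now 21 = byte 2 bit 5; 3 bits remain
Read 5: bits[21:22] width=1 -> value=0 (bin 0); offset now 22 = byte 2 bit 6; 2 bits remain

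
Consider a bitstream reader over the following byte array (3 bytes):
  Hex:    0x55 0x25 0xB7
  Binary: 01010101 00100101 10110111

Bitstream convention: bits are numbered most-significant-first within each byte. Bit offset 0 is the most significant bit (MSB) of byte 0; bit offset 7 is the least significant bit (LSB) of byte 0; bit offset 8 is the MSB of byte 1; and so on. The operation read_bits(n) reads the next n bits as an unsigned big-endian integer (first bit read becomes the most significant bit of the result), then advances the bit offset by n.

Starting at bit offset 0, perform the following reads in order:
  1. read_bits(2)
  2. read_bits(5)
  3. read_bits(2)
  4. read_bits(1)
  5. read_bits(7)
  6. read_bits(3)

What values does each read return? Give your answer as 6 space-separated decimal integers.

Answer: 1 10 2 0 75 3

Derivation:
Read 1: bits[0:2] width=2 -> value=1 (bin 01); offset now 2 = byte 0 bit 2; 22 bits remain
Read 2: bits[2:7] width=5 -> value=10 (bin 01010); offset now 7 = byte 0 bit 7; 17 bits remain
Read 3: bits[7:9] width=2 -> value=2 (bin 10); offset now 9 = byte 1 bit 1; 15 bits remain
Read 4: bits[9:10] width=1 -> value=0 (bin 0); offset now 10 = byte 1 bit 2; 14 bits remain
Read 5: bits[10:17] width=7 -> value=75 (bin 1001011); offset now 17 = byte 2 bit 1; 7 bits remain
Read 6: bits[17:20] width=3 -> value=3 (bin 011); offset now 20 = byte 2 bit 4; 4 bits remain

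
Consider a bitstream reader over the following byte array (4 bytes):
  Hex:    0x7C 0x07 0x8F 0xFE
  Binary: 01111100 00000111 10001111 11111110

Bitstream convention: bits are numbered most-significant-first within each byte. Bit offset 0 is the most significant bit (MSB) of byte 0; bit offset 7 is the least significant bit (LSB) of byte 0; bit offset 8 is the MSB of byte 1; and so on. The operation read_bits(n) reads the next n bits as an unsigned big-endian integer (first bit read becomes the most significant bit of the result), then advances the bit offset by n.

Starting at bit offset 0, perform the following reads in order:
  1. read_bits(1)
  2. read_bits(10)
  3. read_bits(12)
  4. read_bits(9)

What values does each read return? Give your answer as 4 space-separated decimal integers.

Read 1: bits[0:1] width=1 -> value=0 (bin 0); offset now 1 = byte 0 bit 1; 31 bits remain
Read 2: bits[1:11] width=10 -> value=992 (bin 1111100000); offset now 11 = byte 1 bit 3; 21 bits remain
Read 3: bits[11:23] width=12 -> value=967 (bin 001111000111); offset now 23 = byte 2 bit 7; 9 bits remain
Read 4: bits[23:32] width=9 -> value=510 (bin 111111110); offset now 32 = byte 4 bit 0; 0 bits remain

Answer: 0 992 967 510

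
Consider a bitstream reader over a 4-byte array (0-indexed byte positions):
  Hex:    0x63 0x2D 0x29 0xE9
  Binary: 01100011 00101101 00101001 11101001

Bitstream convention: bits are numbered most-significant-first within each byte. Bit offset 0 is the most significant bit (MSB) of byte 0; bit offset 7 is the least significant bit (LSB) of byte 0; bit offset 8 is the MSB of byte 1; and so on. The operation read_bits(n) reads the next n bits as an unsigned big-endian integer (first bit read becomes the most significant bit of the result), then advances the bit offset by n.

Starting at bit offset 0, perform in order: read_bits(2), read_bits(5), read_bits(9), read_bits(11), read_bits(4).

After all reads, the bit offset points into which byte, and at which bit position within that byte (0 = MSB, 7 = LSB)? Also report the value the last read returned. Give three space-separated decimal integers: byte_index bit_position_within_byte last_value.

Answer: 3 7 4

Derivation:
Read 1: bits[0:2] width=2 -> value=1 (bin 01); offset now 2 = byte 0 bit 2; 30 bits remain
Read 2: bits[2:7] width=5 -> value=17 (bin 10001); offset now 7 = byte 0 bit 7; 25 bits remain
Read 3: bits[7:16] width=9 -> value=301 (bin 100101101); offset now 16 = byte 2 bit 0; 16 bits remain
Read 4: bits[16:27] width=11 -> value=335 (bin 00101001111); offset now 27 = byte 3 bit 3; 5 bits remain
Read 5: bits[27:31] width=4 -> value=4 (bin 0100); offset now 31 = byte 3 bit 7; 1 bits remain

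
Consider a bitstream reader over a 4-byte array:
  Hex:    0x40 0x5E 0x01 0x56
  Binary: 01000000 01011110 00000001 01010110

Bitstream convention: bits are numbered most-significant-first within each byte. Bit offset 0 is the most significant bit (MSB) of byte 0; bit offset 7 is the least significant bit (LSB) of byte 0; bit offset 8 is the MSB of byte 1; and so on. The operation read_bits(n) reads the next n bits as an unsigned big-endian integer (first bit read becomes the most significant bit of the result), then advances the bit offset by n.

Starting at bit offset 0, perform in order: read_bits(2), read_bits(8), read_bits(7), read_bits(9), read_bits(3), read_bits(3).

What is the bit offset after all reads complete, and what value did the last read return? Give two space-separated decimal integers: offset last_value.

Read 1: bits[0:2] width=2 -> value=1 (bin 01); offset now 2 = byte 0 bit 2; 30 bits remain
Read 2: bits[2:10] width=8 -> value=1 (bin 00000001); offset now 10 = byte 1 bit 2; 22 bits remain
Read 3: bits[10:17] width=7 -> value=60 (bin 0111100); offset now 17 = byte 2 bit 1; 15 bits remain
Read 4: bits[17:26] width=9 -> value=5 (bin 000000101); offset now 26 = byte 3 bit 2; 6 bits remain
Read 5: bits[26:29] width=3 -> value=2 (bin 010); offset now 29 = byte 3 bit 5; 3 bits remain
Read 6: bits[29:32] width=3 -> value=6 (bin 110); offset now 32 = byte 4 bit 0; 0 bits remain

Answer: 32 6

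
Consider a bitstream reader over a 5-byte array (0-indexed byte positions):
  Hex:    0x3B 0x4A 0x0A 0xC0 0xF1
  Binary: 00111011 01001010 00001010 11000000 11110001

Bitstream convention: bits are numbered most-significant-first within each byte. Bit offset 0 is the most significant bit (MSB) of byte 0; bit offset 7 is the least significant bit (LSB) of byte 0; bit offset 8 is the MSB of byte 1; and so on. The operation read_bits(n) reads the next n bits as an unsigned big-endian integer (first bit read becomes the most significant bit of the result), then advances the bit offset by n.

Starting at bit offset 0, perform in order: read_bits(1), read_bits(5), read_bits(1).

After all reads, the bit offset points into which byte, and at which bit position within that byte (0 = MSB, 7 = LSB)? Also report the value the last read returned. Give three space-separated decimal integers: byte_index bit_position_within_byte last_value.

Answer: 0 7 1

Derivation:
Read 1: bits[0:1] width=1 -> value=0 (bin 0); offset now 1 = byte 0 bit 1; 39 bits remain
Read 2: bits[1:6] width=5 -> value=14 (bin 01110); offset now 6 = byte 0 bit 6; 34 bits remain
Read 3: bits[6:7] width=1 -> value=1 (bin 1); offset now 7 = byte 0 bit 7; 33 bits remain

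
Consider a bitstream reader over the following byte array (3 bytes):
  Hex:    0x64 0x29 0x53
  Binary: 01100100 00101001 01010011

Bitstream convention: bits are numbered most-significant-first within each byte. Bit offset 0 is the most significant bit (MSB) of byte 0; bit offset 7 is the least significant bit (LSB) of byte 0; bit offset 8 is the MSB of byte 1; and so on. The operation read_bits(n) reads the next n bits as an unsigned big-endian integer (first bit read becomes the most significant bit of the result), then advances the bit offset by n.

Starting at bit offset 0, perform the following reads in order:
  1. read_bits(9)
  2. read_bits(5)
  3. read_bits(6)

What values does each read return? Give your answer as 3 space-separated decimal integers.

Read 1: bits[0:9] width=9 -> value=200 (bin 011001000); offset now 9 = byte 1 bit 1; 15 bits remain
Read 2: bits[9:14] width=5 -> value=10 (bin 01010); offset now 14 = byte 1 bit 6; 10 bits remain
Read 3: bits[14:20] width=6 -> value=21 (bin 010101); offset now 20 = byte 2 bit 4; 4 bits remain

Answer: 200 10 21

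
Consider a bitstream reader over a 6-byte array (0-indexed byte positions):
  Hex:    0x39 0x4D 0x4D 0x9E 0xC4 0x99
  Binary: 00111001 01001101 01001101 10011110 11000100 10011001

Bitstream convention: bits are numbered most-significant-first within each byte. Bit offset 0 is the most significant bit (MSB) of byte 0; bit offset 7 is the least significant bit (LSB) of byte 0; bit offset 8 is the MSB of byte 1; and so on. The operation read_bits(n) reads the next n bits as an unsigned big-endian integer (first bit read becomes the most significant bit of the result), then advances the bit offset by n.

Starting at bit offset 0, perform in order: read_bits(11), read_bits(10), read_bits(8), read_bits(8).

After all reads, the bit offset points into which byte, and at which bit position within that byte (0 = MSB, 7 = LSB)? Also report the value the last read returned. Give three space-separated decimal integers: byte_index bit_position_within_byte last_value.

Answer: 4 5 216

Derivation:
Read 1: bits[0:11] width=11 -> value=458 (bin 00111001010); offset now 11 = byte 1 bit 3; 37 bits remain
Read 2: bits[11:21] width=10 -> value=425 (bin 0110101001); offset now 21 = byte 2 bit 5; 27 bits remain
Read 3: bits[21:29] width=8 -> value=179 (bin 10110011); offset now 29 = byte 3 bit 5; 19 bits remain
Read 4: bits[29:37] width=8 -> value=216 (bin 11011000); offset now 37 = byte 4 bit 5; 11 bits remain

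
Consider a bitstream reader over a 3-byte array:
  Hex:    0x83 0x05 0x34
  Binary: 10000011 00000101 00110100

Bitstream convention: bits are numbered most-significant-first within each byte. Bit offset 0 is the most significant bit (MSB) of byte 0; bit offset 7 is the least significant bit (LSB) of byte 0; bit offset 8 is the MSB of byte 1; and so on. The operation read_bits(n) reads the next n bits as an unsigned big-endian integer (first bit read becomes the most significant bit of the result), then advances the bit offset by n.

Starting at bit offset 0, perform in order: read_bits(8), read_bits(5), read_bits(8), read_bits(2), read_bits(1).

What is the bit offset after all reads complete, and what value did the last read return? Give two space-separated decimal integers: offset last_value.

Answer: 24 0

Derivation:
Read 1: bits[0:8] width=8 -> value=131 (bin 10000011); offset now 8 = byte 1 bit 0; 16 bits remain
Read 2: bits[8:13] width=5 -> value=0 (bin 00000); offset now 13 = byte 1 bit 5; 11 bits remain
Read 3: bits[13:21] width=8 -> value=166 (bin 10100110); offset now 21 = byte 2 bit 5; 3 bits remain
Read 4: bits[21:23] width=2 -> value=2 (bin 10); offset now 23 = byte 2 bit 7; 1 bits remain
Read 5: bits[23:24] width=1 -> value=0 (bin 0); offset now 24 = byte 3 bit 0; 0 bits remain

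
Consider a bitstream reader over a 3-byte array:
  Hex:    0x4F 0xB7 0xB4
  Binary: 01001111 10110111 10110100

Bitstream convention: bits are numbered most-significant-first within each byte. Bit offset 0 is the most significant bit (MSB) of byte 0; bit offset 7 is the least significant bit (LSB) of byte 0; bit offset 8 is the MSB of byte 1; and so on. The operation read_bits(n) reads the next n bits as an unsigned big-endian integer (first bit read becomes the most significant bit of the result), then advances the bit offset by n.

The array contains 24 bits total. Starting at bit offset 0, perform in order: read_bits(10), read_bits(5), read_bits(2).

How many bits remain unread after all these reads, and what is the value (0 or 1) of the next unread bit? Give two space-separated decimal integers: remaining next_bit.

Read 1: bits[0:10] width=10 -> value=318 (bin 0100111110); offset now 10 = byte 1 bit 2; 14 bits remain
Read 2: bits[10:15] width=5 -> value=27 (bin 11011); offset now 15 = byte 1 bit 7; 9 bits remain
Read 3: bits[15:17] width=2 -> value=3 (bin 11); offset now 17 = byte 2 bit 1; 7 bits remain

Answer: 7 0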